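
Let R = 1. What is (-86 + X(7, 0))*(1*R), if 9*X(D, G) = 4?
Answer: -770/9 ≈ -85.556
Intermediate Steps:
X(D, G) = 4/9 (X(D, G) = (⅑)*4 = 4/9)
(-86 + X(7, 0))*(1*R) = (-86 + 4/9)*(1*1) = -770/9*1 = -770/9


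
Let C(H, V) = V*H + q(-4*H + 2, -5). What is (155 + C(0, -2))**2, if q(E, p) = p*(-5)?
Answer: 32400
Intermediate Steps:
q(E, p) = -5*p
C(H, V) = 25 + H*V (C(H, V) = V*H - 5*(-5) = H*V + 25 = 25 + H*V)
(155 + C(0, -2))**2 = (155 + (25 + 0*(-2)))**2 = (155 + (25 + 0))**2 = (155 + 25)**2 = 180**2 = 32400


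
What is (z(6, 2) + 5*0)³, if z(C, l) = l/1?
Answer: 8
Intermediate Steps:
z(C, l) = l (z(C, l) = l*1 = l)
(z(6, 2) + 5*0)³ = (2 + 5*0)³ = (2 + 0)³ = 2³ = 8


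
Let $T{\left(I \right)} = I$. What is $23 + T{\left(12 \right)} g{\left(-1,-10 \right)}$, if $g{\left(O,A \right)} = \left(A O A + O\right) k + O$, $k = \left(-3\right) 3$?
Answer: $10919$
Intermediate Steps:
$k = -9$
$g{\left(O,A \right)} = - 8 O - 9 O A^{2}$ ($g{\left(O,A \right)} = \left(A O A + O\right) \left(-9\right) + O = \left(O A^{2} + O\right) \left(-9\right) + O = \left(O + O A^{2}\right) \left(-9\right) + O = \left(- 9 O - 9 O A^{2}\right) + O = - 8 O - 9 O A^{2}$)
$23 + T{\left(12 \right)} g{\left(-1,-10 \right)} = 23 + 12 \left(\left(-1\right) \left(-1\right) \left(8 + 9 \left(-10\right)^{2}\right)\right) = 23 + 12 \left(\left(-1\right) \left(-1\right) \left(8 + 9 \cdot 100\right)\right) = 23 + 12 \left(\left(-1\right) \left(-1\right) \left(8 + 900\right)\right) = 23 + 12 \left(\left(-1\right) \left(-1\right) 908\right) = 23 + 12 \cdot 908 = 23 + 10896 = 10919$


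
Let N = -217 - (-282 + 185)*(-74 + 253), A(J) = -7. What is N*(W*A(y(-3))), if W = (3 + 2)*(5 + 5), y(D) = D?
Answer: -6001100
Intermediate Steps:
W = 50 (W = 5*10 = 50)
N = 17146 (N = -217 - (-97)*179 = -217 - 1*(-17363) = -217 + 17363 = 17146)
N*(W*A(y(-3))) = 17146*(50*(-7)) = 17146*(-350) = -6001100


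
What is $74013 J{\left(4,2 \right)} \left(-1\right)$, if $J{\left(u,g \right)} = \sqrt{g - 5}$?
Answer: $- 74013 i \sqrt{3} \approx - 1.2819 \cdot 10^{5} i$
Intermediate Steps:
$J{\left(u,g \right)} = \sqrt{-5 + g}$
$74013 J{\left(4,2 \right)} \left(-1\right) = 74013 \sqrt{-5 + 2} \left(-1\right) = 74013 \sqrt{-3} \left(-1\right) = 74013 i \sqrt{3} \left(-1\right) = 74013 \left(- i \sqrt{3}\right) = - 74013 i \sqrt{3}$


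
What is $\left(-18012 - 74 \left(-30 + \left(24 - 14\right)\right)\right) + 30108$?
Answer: $13576$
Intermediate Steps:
$\left(-18012 - 74 \left(-30 + \left(24 - 14\right)\right)\right) + 30108 = \left(-18012 - 74 \left(-30 + 10\right)\right) + 30108 = \left(-18012 - -1480\right) + 30108 = \left(-18012 + 1480\right) + 30108 = -16532 + 30108 = 13576$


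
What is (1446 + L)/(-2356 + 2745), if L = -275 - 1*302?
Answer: 869/389 ≈ 2.2339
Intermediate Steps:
L = -577 (L = -275 - 302 = -577)
(1446 + L)/(-2356 + 2745) = (1446 - 577)/(-2356 + 2745) = 869/389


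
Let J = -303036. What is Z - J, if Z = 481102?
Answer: 784138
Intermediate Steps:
Z - J = 481102 - 1*(-303036) = 481102 + 303036 = 784138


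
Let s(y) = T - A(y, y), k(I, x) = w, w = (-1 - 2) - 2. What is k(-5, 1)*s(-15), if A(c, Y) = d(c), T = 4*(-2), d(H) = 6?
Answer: 70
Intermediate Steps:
T = -8
A(c, Y) = 6
w = -5 (w = -3 - 2 = -5)
k(I, x) = -5
s(y) = -14 (s(y) = -8 - 1*6 = -8 - 6 = -14)
k(-5, 1)*s(-15) = -5*(-14) = 70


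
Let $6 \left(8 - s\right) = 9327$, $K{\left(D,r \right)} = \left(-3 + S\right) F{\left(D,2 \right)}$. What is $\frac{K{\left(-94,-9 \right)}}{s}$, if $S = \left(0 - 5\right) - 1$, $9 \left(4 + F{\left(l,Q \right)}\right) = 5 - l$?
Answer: $\frac{42}{1031} \approx 0.040737$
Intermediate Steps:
$F{\left(l,Q \right)} = - \frac{31}{9} - \frac{l}{9}$ ($F{\left(l,Q \right)} = -4 + \frac{5 - l}{9} = -4 - \left(- \frac{5}{9} + \frac{l}{9}\right) = - \frac{31}{9} - \frac{l}{9}$)
$S = -6$ ($S = -5 - 1 = -6$)
$K{\left(D,r \right)} = 31 + D$ ($K{\left(D,r \right)} = \left(-3 - 6\right) \left(- \frac{31}{9} - \frac{D}{9}\right) = - 9 \left(- \frac{31}{9} - \frac{D}{9}\right) = 31 + D$)
$s = - \frac{3093}{2}$ ($s = 8 - \frac{3109}{2} = - \frac{3093}{2} \approx -1546.5$)
$\frac{K{\left(-94,-9 \right)}}{s} = \frac{31 - 94}{- \frac{3093}{2}} = \left(-63\right) \left(- \frac{2}{3093}\right) = \frac{42}{1031}$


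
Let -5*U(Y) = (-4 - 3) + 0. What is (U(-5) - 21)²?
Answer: 9604/25 ≈ 384.16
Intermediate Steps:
U(Y) = 7/5 (U(Y) = -((-4 - 3) + 0)/5 = -(-7 + 0)/5 = -⅕*(-7) = 7/5)
(U(-5) - 21)² = (7/5 - 21)² = (-98/5)² = 9604/25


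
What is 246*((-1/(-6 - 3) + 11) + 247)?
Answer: 190486/3 ≈ 63495.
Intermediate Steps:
246*((-1/(-6 - 3) + 11) + 247) = 246*((-1/(-9) + 11) + 247) = 246*((-1*(-⅑) + 11) + 247) = 246*((⅑ + 11) + 247) = 246*(100/9 + 247) = 246*(2323/9) = 190486/3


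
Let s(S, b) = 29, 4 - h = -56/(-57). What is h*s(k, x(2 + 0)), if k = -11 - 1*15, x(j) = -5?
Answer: 4988/57 ≈ 87.509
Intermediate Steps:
k = -26 (k = -11 - 15 = -26)
h = 172/57 (h = 4 - (-56)/(-57) = 4 - (-56)*(-1)/57 = 4 - 1*56/57 = 4 - 56/57 = 172/57 ≈ 3.0175)
h*s(k, x(2 + 0)) = (172/57)*29 = 4988/57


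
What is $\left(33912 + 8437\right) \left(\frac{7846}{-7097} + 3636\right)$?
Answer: $\frac{1092470631254}{7097} \approx 1.5393 \cdot 10^{8}$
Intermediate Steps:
$\left(33912 + 8437\right) \left(\frac{7846}{-7097} + 3636\right) = 42349 \left(7846 \left(- \frac{1}{7097}\right) + 3636\right) = 42349 \left(- \frac{7846}{7097} + 3636\right) = 42349 \cdot \frac{25796846}{7097} = \frac{1092470631254}{7097}$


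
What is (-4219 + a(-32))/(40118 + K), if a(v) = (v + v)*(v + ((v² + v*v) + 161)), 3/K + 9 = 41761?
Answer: -5993374344/1675006739 ≈ -3.5781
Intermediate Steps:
K = 3/41752 (K = 3/(-9 + 41761) = 3/41752 ≈ 7.1853e-5)
a(v) = 2*v*(161 + v + 2*v²) (a(v) = (2*v)*(v + ((v² + v²) + 161)) = (2*v)*(v + (2*v² + 161)) = (2*v)*(v + (161 + 2*v²)) = (2*v)*(161 + v + 2*v²) = 2*v*(161 + v + 2*v²))
(-4219 + a(-32))/(40118 + K) = (-4219 + 2*(-32)*(161 - 32 + 2*(-32)²))/(40118 + 3/41752) = (-4219 + 2*(-32)*(161 - 32 + 2*1024))/(1675006739/41752) = (-4219 + 2*(-32)*(161 - 32 + 2048))*(41752/1675006739) = (-4219 + 2*(-32)*2177)*(41752/1675006739) = (-4219 - 139328)*(41752/1675006739) = -143547*41752/1675006739 = -5993374344/1675006739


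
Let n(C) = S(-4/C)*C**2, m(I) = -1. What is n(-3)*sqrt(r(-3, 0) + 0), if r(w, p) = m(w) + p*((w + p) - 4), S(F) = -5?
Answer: -45*I ≈ -45.0*I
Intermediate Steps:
r(w, p) = -1 + p*(-4 + p + w) (r(w, p) = -1 + p*((w + p) - 4) = -1 + p*((p + w) - 4) = -1 + p*(-4 + p + w))
n(C) = -5*C**2
n(-3)*sqrt(r(-3, 0) + 0) = (-5*(-3)**2)*sqrt((-1 + 0**2 - 4*0 + 0*(-3)) + 0) = (-5*9)*sqrt((-1 + 0 + 0 + 0) + 0) = -45*sqrt(-1 + 0) = -45*I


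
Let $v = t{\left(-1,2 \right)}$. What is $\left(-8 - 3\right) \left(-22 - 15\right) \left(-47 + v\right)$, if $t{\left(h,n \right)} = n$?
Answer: $-18315$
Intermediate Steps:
$v = 2$
$\left(-8 - 3\right) \left(-22 - 15\right) \left(-47 + v\right) = \left(-8 - 3\right) \left(-22 - 15\right) \left(-47 + 2\right) = \left(-11\right) \left(-37\right) \left(-45\right) = 407 \left(-45\right) = -18315$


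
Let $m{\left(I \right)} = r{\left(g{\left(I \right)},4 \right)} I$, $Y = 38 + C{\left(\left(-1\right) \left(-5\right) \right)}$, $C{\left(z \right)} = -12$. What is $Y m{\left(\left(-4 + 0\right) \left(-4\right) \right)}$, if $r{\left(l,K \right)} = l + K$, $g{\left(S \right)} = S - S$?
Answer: $1664$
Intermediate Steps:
$g{\left(S \right)} = 0$
$r{\left(l,K \right)} = K + l$
$Y = 26$ ($Y = 38 - 12 = 26$)
$m{\left(I \right)} = 4 I$ ($m{\left(I \right)} = \left(4 + 0\right) I = 4 I$)
$Y m{\left(\left(-4 + 0\right) \left(-4\right) \right)} = 26 \cdot 4 \left(-4 + 0\right) \left(-4\right) = 26 \cdot 4 \left(\left(-4\right) \left(-4\right)\right) = 26 \cdot 4 \cdot 16 = 26 \cdot 64 = 1664$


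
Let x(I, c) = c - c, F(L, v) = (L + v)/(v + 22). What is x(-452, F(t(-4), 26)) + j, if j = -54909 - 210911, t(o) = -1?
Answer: -265820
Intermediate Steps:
F(L, v) = (L + v)/(22 + v)
x(I, c) = 0
j = -265820
x(-452, F(t(-4), 26)) + j = 0 - 265820 = -265820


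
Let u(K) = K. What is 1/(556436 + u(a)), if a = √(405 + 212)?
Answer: 556436/309621021479 - √617/309621021479 ≈ 1.7971e-6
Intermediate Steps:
a = √617 ≈ 24.839
1/(556436 + u(a)) = 1/(556436 + √617)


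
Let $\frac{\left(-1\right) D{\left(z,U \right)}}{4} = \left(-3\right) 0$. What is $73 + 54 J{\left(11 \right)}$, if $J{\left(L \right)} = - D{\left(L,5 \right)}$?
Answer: $73$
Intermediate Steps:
$D{\left(z,U \right)} = 0$ ($D{\left(z,U \right)} = - 4 \left(\left(-3\right) 0\right) = \left(-4\right) 0 = 0$)
$J{\left(L \right)} = 0$ ($J{\left(L \right)} = \left(-1\right) 0 = 0$)
$73 + 54 J{\left(11 \right)} = 73 + 54 \cdot 0 = 73 + 0 = 73$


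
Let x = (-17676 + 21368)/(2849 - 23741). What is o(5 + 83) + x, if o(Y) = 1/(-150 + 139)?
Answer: -15376/57453 ≈ -0.26763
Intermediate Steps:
o(Y) = -1/11 (o(Y) = 1/(-11) = -1/11)
x = -923/5223 (x = 3692/(-20892) = 3692*(-1/20892) = -923/5223 ≈ -0.17672)
o(5 + 83) + x = -1/11 - 923/5223 = -15376/57453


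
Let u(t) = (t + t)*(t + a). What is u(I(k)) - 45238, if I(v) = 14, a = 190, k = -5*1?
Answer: -39526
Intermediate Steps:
k = -5
u(t) = 2*t*(190 + t) (u(t) = (t + t)*(t + 190) = (2*t)*(190 + t) = 2*t*(190 + t))
u(I(k)) - 45238 = 2*14*(190 + 14) - 45238 = 2*14*204 - 45238 = 5712 - 45238 = -39526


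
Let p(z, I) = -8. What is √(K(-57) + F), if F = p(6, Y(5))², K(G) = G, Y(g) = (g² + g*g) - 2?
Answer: √7 ≈ 2.6458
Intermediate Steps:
Y(g) = -2 + 2*g² (Y(g) = (g² + g²) - 2 = 2*g² - 2 = -2 + 2*g²)
F = 64 (F = (-8)² = 64)
√(K(-57) + F) = √(-57 + 64) = √7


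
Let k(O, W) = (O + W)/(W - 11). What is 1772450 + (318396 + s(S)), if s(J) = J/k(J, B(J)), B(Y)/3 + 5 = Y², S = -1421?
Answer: 12654155461365/6056287 ≈ 2.0894e+6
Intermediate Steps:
B(Y) = -15 + 3*Y²
k(O, W) = (O + W)/(-11 + W)
s(J) = J*(-26 + 3*J²)/(-15 + J + 3*J²) (s(J) = J/(((J + (-15 + 3*J²))/(-11 + (-15 + 3*J²)))) = J/(((-15 + J + 3*J²)/(-26 + 3*J²))) = J*((-26 + 3*J²)/(-15 + J + 3*J²)) = J*(-26 + 3*J²)/(-15 + J + 3*J²))
1772450 + (318396 + s(S)) = 1772450 + (318396 - 1421*(-26 + 3*(-1421)²)/(-15 - 1421 + 3*(-1421)²)) = 1772450 + (318396 - 1421*(-26 + 3*2019241)/(-15 - 1421 + 3*2019241)) = 1772450 + (318396 - 1421*(-26 + 6057723)/(-15 - 1421 + 6057723)) = 1772450 + (318396 - 1421*6057697/6056287) = 1772450 + (318396 - 1421*1/6056287*6057697) = 1772450 + (318396 - 8607987437/6056287) = 1772450 + 1919689568215/6056287 = 12654155461365/6056287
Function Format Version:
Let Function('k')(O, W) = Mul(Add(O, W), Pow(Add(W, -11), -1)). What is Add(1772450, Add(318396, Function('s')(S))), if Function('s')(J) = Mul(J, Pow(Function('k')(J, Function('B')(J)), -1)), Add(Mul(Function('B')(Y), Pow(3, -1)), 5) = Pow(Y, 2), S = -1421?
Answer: Rational(12654155461365, 6056287) ≈ 2.0894e+6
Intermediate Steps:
Function('B')(Y) = Add(-15, Mul(3, Pow(Y, 2)))
Function('k')(O, W) = Mul(Pow(Add(-11, W), -1), Add(O, W)) (Function('k')(O, W) = Mul(Add(O, W), Pow(Add(-11, W), -1)) = Mul(Pow(Add(-11, W), -1), Add(O, W)))
Function('s')(J) = Mul(J, Pow(Add(-15, J, Mul(3, Pow(J, 2))), -1), Add(-26, Mul(3, Pow(J, 2)))) (Function('s')(J) = Mul(J, Pow(Mul(Pow(Add(-11, Add(-15, Mul(3, Pow(J, 2)))), -1), Add(J, Add(-15, Mul(3, Pow(J, 2))))), -1)) = Mul(J, Pow(Mul(Pow(Add(-26, Mul(3, Pow(J, 2))), -1), Add(-15, J, Mul(3, Pow(J, 2)))), -1)) = Mul(J, Mul(Pow(Add(-15, J, Mul(3, Pow(J, 2))), -1), Add(-26, Mul(3, Pow(J, 2))))) = Mul(J, Pow(Add(-15, J, Mul(3, Pow(J, 2))), -1), Add(-26, Mul(3, Pow(J, 2)))))
Add(1772450, Add(318396, Function('s')(S))) = Add(1772450, Add(318396, Mul(-1421, Pow(Add(-15, -1421, Mul(3, Pow(-1421, 2))), -1), Add(-26, Mul(3, Pow(-1421, 2)))))) = Add(1772450, Add(318396, Mul(-1421, Pow(Add(-15, -1421, Mul(3, 2019241)), -1), Add(-26, Mul(3, 2019241))))) = Add(1772450, Add(318396, Mul(-1421, Pow(Add(-15, -1421, 6057723), -1), Add(-26, 6057723)))) = Add(1772450, Add(318396, Mul(-1421, Pow(6056287, -1), 6057697))) = Add(1772450, Add(318396, Mul(-1421, Rational(1, 6056287), 6057697))) = Add(1772450, Add(318396, Rational(-8607987437, 6056287))) = Add(1772450, Rational(1919689568215, 6056287)) = Rational(12654155461365, 6056287)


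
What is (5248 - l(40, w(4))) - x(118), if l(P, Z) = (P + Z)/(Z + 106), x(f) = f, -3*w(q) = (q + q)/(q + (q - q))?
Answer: 810481/158 ≈ 5129.6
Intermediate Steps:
w(q) = -2/3 (w(q) = -(q + q)/(3*(q + (q - q))) = -2*q/(3*(q + 0)) = -2*q/(3*q) = -1/3*2 = -2/3)
l(P, Z) = (P + Z)/(106 + Z)
(5248 - l(40, w(4))) - x(118) = (5248 - (40 - 2/3)/(106 - 2/3)) - 1*118 = (5248 - 118/(316/3*3)) - 118 = (5248 - 3*118/(316*3)) - 118 = (5248 - 1*59/158) - 118 = (5248 - 59/158) - 118 = 829125/158 - 118 = 810481/158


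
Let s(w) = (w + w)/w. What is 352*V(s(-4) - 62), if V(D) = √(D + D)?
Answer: 704*I*√30 ≈ 3856.0*I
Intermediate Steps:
s(w) = 2 (s(w) = (2*w)/w = 2)
V(D) = √2*√D (V(D) = √(2*D) = √2*√D)
352*V(s(-4) - 62) = 352*(√2*√(2 - 62)) = 352*(√2*√(-60)) = 352*(√2*(2*I*√15)) = 352*(2*I*√30) = 704*I*√30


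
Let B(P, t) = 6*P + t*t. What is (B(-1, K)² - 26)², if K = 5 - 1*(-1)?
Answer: 763876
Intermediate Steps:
K = 6 (K = 5 + 1 = 6)
B(P, t) = t² + 6*P (B(P, t) = 6*P + t² = t² + 6*P)
(B(-1, K)² - 26)² = ((6² + 6*(-1))² - 26)² = ((36 - 6)² - 26)² = (30² - 26)² = (900 - 26)² = 874² = 763876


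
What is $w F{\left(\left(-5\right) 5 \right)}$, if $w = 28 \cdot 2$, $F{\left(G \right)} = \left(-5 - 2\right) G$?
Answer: $9800$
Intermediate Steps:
$F{\left(G \right)} = - 7 G$
$w = 56$
$w F{\left(\left(-5\right) 5 \right)} = 56 \left(- 7 \left(\left(-5\right) 5\right)\right) = 56 \left(\left(-7\right) \left(-25\right)\right) = 56 \cdot 175 = 9800$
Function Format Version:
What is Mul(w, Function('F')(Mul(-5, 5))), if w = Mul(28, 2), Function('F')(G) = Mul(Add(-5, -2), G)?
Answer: 9800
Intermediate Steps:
Function('F')(G) = Mul(-7, G)
w = 56
Mul(w, Function('F')(Mul(-5, 5))) = Mul(56, Mul(-7, Mul(-5, 5))) = Mul(56, Mul(-7, -25)) = Mul(56, 175) = 9800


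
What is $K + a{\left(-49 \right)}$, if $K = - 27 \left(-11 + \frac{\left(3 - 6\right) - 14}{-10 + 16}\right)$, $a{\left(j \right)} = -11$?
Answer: $\frac{725}{2} \approx 362.5$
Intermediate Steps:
$K = \frac{747}{2}$ ($K = - 27 \left(-11 + \frac{\left(3 - 6\right) - 14}{6}\right) = - 27 \left(-11 + \left(-3 - 14\right) \frac{1}{6}\right) = - 27 \left(-11 - \frac{17}{6}\right) = \left(-27\right) \left(- \frac{83}{6}\right) = \frac{747}{2} \approx 373.5$)
$K + a{\left(-49 \right)} = \frac{747}{2} - 11 = \frac{725}{2}$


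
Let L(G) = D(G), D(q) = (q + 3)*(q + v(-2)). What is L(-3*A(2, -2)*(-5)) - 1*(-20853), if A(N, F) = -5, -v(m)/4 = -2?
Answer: 25677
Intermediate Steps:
v(m) = 8 (v(m) = -4*(-2) = 8)
D(q) = (3 + q)*(8 + q) (D(q) = (q + 3)*(q + 8) = (3 + q)*(8 + q))
L(G) = 24 + G² + 11*G
L(-3*A(2, -2)*(-5)) - 1*(-20853) = (24 + (-3*(-5)*(-5))² + 11*(-3*(-5)*(-5))) - 1*(-20853) = (24 + (15*(-5))² + 11*(15*(-5))) + 20853 = (24 + (-75)² + 11*(-75)) + 20853 = (24 + 5625 - 825) + 20853 = 4824 + 20853 = 25677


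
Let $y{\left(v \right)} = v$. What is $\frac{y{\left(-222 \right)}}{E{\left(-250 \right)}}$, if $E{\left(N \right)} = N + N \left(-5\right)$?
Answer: $- \frac{111}{500} \approx -0.222$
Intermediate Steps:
$E{\left(N \right)} = - 4 N$ ($E{\left(N \right)} = N - 5 N = - 4 N$)
$\frac{y{\left(-222 \right)}}{E{\left(-250 \right)}} = - \frac{222}{\left(-4\right) \left(-250\right)} = - \frac{222}{1000} = \left(-222\right) \frac{1}{1000} = - \frac{111}{500}$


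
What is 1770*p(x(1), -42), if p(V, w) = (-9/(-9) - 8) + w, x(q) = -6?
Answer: -86730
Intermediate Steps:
p(V, w) = -7 + w (p(V, w) = (-9*(-⅑) - 8) + w = (1 - 8) + w = -7 + w)
1770*p(x(1), -42) = 1770*(-7 - 42) = 1770*(-49) = -86730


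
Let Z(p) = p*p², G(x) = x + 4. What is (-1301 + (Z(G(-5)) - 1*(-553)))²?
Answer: 561001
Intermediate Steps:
G(x) = 4 + x
Z(p) = p³
(-1301 + (Z(G(-5)) - 1*(-553)))² = (-1301 + ((4 - 5)³ - 1*(-553)))² = (-1301 + ((-1)³ + 553))² = (-1301 + (-1 + 553))² = (-1301 + 552)² = (-749)² = 561001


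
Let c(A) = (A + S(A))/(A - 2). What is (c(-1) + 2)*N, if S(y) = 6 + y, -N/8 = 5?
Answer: -80/3 ≈ -26.667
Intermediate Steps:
N = -40 (N = -8*5 = -40)
c(A) = (6 + 2*A)/(-2 + A) (c(A) = (A + (6 + A))/(A - 2) = (6 + 2*A)/(-2 + A))
(c(-1) + 2)*N = (2*(3 - 1)/(-2 - 1) + 2)*(-40) = (2*2/(-3) + 2)*(-40) = (2*(-⅓)*2 + 2)*(-40) = (-4/3 + 2)*(-40) = (⅔)*(-40) = -80/3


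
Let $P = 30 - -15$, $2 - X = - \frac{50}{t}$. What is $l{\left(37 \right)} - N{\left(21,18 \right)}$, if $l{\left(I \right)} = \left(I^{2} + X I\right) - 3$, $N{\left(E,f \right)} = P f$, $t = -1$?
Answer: $-1220$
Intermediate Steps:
$X = -48$ ($X = 2 - - \frac{50}{-1} = 2 - \left(-50\right) \left(-1\right) = 2 - 50 = -48$)
$P = 45$ ($P = 30 + 15 = 45$)
$N{\left(E,f \right)} = 45 f$
$l{\left(I \right)} = -3 + I^{2} - 48 I$ ($l{\left(I \right)} = \left(I^{2} - 48 I\right) - 3 = -3 + I^{2} - 48 I$)
$l{\left(37 \right)} - N{\left(21,18 \right)} = \left(-3 + 37^{2} - 1776\right) - 45 \cdot 18 = \left(-3 + 1369 - 1776\right) - 810 = -410 - 810 = -1220$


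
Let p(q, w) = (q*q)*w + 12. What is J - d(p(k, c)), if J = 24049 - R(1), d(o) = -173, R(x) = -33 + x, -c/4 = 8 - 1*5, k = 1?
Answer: 24254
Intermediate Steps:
c = -12 (c = -4*(8 - 1*5) = -4*(8 - 5) = -4*3 = -12)
p(q, w) = 12 + w*q**2 (p(q, w) = q**2*w + 12 = w*q**2 + 12 = 12 + w*q**2)
J = 24081 (J = 24049 - (-33 + 1) = 24049 - 1*(-32) = 24049 + 32 = 24081)
J - d(p(k, c)) = 24081 - 1*(-173) = 24081 + 173 = 24254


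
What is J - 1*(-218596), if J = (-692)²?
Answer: 697460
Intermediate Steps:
J = 478864
J - 1*(-218596) = 478864 - 1*(-218596) = 478864 + 218596 = 697460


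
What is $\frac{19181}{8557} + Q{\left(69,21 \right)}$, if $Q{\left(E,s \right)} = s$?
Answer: $\frac{198878}{8557} \approx 23.242$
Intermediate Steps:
$\frac{19181}{8557} + Q{\left(69,21 \right)} = \frac{19181}{8557} + 21 = \frac{198878}{8557}$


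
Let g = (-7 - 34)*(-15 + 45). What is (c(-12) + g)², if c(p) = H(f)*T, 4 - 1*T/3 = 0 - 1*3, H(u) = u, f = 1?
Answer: 1461681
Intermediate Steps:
T = 21 (T = 12 - 3*(0 - 1*3) = 12 - 3*(0 - 3) = 12 - 3*(-3) = 12 + 9 = 21)
c(p) = 21 (c(p) = 1*21 = 21)
g = -1230 (g = -41*30 = -1230)
(c(-12) + g)² = (21 - 1230)² = (-1209)² = 1461681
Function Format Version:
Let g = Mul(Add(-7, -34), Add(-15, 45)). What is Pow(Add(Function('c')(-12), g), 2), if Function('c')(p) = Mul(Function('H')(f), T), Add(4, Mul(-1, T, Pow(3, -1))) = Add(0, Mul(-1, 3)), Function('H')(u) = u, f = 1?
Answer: 1461681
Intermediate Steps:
T = 21 (T = Add(12, Mul(-3, Add(0, Mul(-1, 3)))) = Add(12, Mul(-3, Add(0, -3))) = Add(12, Mul(-3, -3)) = Add(12, 9) = 21)
Function('c')(p) = 21 (Function('c')(p) = Mul(1, 21) = 21)
g = -1230 (g = Mul(-41, 30) = -1230)
Pow(Add(Function('c')(-12), g), 2) = Pow(Add(21, -1230), 2) = Pow(-1209, 2) = 1461681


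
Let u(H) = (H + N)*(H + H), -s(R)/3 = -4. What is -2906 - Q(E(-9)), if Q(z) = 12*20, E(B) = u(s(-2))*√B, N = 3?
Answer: -3146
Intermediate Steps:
s(R) = 12 (s(R) = -3*(-4) = 12)
u(H) = 2*H*(3 + H) (u(H) = (H + 3)*(H + H) = (3 + H)*(2*H) = 2*H*(3 + H))
E(B) = 360*√B (E(B) = (2*12*(3 + 12))*√B = (2*12*15)*√B = 360*√B)
Q(z) = 240
-2906 - Q(E(-9)) = -2906 - 1*240 = -2906 - 240 = -3146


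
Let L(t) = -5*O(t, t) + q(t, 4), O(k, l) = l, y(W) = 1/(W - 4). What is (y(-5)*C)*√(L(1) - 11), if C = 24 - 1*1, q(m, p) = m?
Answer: -23*I*√15/9 ≈ -9.8976*I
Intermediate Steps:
C = 23 (C = 24 - 1 = 23)
y(W) = 1/(-4 + W)
L(t) = -4*t (L(t) = -5*t + t = -4*t)
(y(-5)*C)*√(L(1) - 11) = (23/(-4 - 5))*√(-4*1 - 11) = (23/(-9))*√(-4 - 11) = (-⅑*23)*√(-15) = -23*I*√15/9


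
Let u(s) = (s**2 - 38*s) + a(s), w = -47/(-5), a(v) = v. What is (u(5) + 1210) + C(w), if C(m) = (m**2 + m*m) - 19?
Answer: 30193/25 ≈ 1207.7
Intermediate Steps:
w = 47/5 (w = -47*(-1/5) = 47/5 ≈ 9.4000)
u(s) = s**2 - 37*s (u(s) = (s**2 - 38*s) + s = s**2 - 37*s)
C(m) = -19 + 2*m**2 (C(m) = (m**2 + m**2) - 19 = 2*m**2 - 19 = -19 + 2*m**2)
(u(5) + 1210) + C(w) = (5*(-37 + 5) + 1210) + (-19 + 2*(47/5)**2) = (5*(-32) + 1210) + (-19 + 2*(2209/25)) = (-160 + 1210) + (-19 + 4418/25) = 1050 + 3943/25 = 30193/25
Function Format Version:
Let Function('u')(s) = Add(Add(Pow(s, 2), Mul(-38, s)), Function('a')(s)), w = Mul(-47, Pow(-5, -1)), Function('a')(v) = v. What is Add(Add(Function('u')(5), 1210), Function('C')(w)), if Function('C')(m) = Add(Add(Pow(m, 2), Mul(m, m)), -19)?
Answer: Rational(30193, 25) ≈ 1207.7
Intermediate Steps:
w = Rational(47, 5) (w = Mul(-47, Rational(-1, 5)) = Rational(47, 5) ≈ 9.4000)
Function('u')(s) = Add(Pow(s, 2), Mul(-37, s)) (Function('u')(s) = Add(Add(Pow(s, 2), Mul(-38, s)), s) = Add(Pow(s, 2), Mul(-37, s)))
Function('C')(m) = Add(-19, Mul(2, Pow(m, 2))) (Function('C')(m) = Add(Add(Pow(m, 2), Pow(m, 2)), -19) = Add(Mul(2, Pow(m, 2)), -19) = Add(-19, Mul(2, Pow(m, 2))))
Add(Add(Function('u')(5), 1210), Function('C')(w)) = Add(Add(Mul(5, Add(-37, 5)), 1210), Add(-19, Mul(2, Pow(Rational(47, 5), 2)))) = Add(Add(Mul(5, -32), 1210), Add(-19, Mul(2, Rational(2209, 25)))) = Add(Add(-160, 1210), Add(-19, Rational(4418, 25))) = Add(1050, Rational(3943, 25)) = Rational(30193, 25)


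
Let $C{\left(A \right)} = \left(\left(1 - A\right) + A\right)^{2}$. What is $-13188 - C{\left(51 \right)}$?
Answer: $-13189$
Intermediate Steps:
$C{\left(A \right)} = 1$ ($C{\left(A \right)} = 1^{2} = 1$)
$-13188 - C{\left(51 \right)} = -13188 - 1 = -13189$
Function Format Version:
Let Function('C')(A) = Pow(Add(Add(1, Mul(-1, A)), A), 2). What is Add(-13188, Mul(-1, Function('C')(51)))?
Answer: -13189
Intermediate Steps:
Function('C')(A) = 1 (Function('C')(A) = Pow(1, 2) = 1)
Add(-13188, Mul(-1, Function('C')(51))) = Add(-13188, Mul(-1, 1)) = Add(-13188, -1) = -13189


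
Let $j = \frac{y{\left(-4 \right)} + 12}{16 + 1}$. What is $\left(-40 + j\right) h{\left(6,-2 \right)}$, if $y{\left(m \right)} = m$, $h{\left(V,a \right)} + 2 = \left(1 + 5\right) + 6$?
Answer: $- \frac{6720}{17} \approx -395.29$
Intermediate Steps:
$h{\left(V,a \right)} = 10$ ($h{\left(V,a \right)} = -2 + \left(\left(1 + 5\right) + 6\right) = -2 + \left(6 + 6\right) = -2 + 12 = 10$)
$j = \frac{8}{17}$ ($j = \frac{-4 + 12}{16 + 1} = \frac{8}{17} \approx 0.47059$)
$\left(-40 + j\right) h{\left(6,-2 \right)} = \left(-40 + \frac{8}{17}\right) 10 = \left(- \frac{672}{17}\right) 10 = - \frac{6720}{17}$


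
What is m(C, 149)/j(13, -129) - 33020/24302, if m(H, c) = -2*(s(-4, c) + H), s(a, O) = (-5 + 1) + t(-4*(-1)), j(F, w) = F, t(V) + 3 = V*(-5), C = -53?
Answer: 1729530/157963 ≈ 10.949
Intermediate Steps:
t(V) = -3 - 5*V (t(V) = -3 + V*(-5) = -3 - 5*V)
s(a, O) = -27 (s(a, O) = (-5 + 1) + (-3 - (-20)*(-1)) = -4 + (-3 - 5*4) = -4 + (-3 - 20) = -4 - 23 = -27)
m(H, c) = 54 - 2*H (m(H, c) = -2*(-27 + H) = 54 - 2*H)
m(C, 149)/j(13, -129) - 33020/24302 = (54 - 2*(-53))/13 - 33020/24302 = (54 + 106)*(1/13) - 33020*1/24302 = 160*(1/13) - 16510/12151 = 160/13 - 16510/12151 = 1729530/157963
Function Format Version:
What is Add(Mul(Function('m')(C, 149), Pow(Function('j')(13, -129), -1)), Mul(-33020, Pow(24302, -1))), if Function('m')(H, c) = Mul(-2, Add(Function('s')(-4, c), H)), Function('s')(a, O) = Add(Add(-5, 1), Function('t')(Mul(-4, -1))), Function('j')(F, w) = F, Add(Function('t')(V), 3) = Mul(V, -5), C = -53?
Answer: Rational(1729530, 157963) ≈ 10.949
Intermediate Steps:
Function('t')(V) = Add(-3, Mul(-5, V)) (Function('t')(V) = Add(-3, Mul(V, -5)) = Add(-3, Mul(-5, V)))
Function('s')(a, O) = -27 (Function('s')(a, O) = Add(Add(-5, 1), Add(-3, Mul(-5, Mul(-4, -1)))) = Add(-4, Add(-3, Mul(-5, 4))) = Add(-4, Add(-3, -20)) = Add(-4, -23) = -27)
Function('m')(H, c) = Add(54, Mul(-2, H)) (Function('m')(H, c) = Mul(-2, Add(-27, H)) = Add(54, Mul(-2, H)))
Add(Mul(Function('m')(C, 149), Pow(Function('j')(13, -129), -1)), Mul(-33020, Pow(24302, -1))) = Add(Mul(Add(54, Mul(-2, -53)), Pow(13, -1)), Mul(-33020, Pow(24302, -1))) = Add(Mul(Add(54, 106), Rational(1, 13)), Mul(-33020, Rational(1, 24302))) = Add(Mul(160, Rational(1, 13)), Rational(-16510, 12151)) = Add(Rational(160, 13), Rational(-16510, 12151)) = Rational(1729530, 157963)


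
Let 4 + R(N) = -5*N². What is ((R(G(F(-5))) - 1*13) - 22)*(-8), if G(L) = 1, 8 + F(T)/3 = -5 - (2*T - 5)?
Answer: 352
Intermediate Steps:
F(T) = -24 - 6*T (F(T) = -24 + 3*(-5 - (2*T - 5)) = -24 + 3*(-5 - (-5 + 2*T)) = -24 + 3*(-5 + (5 - 2*T)) = -24 + 3*(-2*T) = -24 - 6*T)
R(N) = -4 - 5*N²
((R(G(F(-5))) - 1*13) - 22)*(-8) = (((-4 - 5*1²) - 1*13) - 22)*(-8) = (((-4 - 5*1) - 13) - 22)*(-8) = (((-4 - 5) - 13) - 22)*(-8) = ((-9 - 13) - 22)*(-8) = (-22 - 22)*(-8) = -44*(-8) = 352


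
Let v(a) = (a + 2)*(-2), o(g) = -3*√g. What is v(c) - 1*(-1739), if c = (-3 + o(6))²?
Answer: 1609 - 36*√6 ≈ 1520.8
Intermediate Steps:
c = (-3 - 3*√6)² ≈ 107.09
v(a) = -4 - 2*a (v(a) = (2 + a)*(-2) = -4 - 2*a)
v(c) - 1*(-1739) = (-4 - 2*(63 + 18*√6)) - 1*(-1739) = (-4 + (-126 - 36*√6)) + 1739 = (-130 - 36*√6) + 1739 = 1609 - 36*√6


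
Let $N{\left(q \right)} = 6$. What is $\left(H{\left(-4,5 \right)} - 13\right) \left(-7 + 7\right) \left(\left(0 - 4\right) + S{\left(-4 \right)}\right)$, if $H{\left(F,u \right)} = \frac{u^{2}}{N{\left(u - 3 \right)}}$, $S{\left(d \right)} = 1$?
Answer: $0$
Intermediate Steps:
$H{\left(F,u \right)} = \frac{u^{2}}{6}$
$\left(H{\left(-4,5 \right)} - 13\right) \left(-7 + 7\right) \left(\left(0 - 4\right) + S{\left(-4 \right)}\right) = \left(\frac{5^{2}}{6} - 13\right) \left(-7 + 7\right) \left(\left(0 - 4\right) + 1\right) = \left(\frac{1}{6} \cdot 25 - 13\right) 0 \left(-4 + 1\right) = \left(\frac{25}{6} - 13\right) 0 \left(-3\right) = \left(- \frac{53}{6}\right) 0 = 0$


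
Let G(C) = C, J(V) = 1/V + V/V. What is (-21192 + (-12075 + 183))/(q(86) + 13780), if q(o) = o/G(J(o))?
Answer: -719577/301564 ≈ -2.3862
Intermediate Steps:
J(V) = 1 + 1/V (J(V) = 1/V + 1 = 1 + 1/V)
q(o) = o²/(1 + o) (q(o) = o/(((1 + o)/o)) = o*(o/(1 + o)) = o²/(1 + o))
(-21192 + (-12075 + 183))/(q(86) + 13780) = (-21192 + (-12075 + 183))/(86²/(1 + 86) + 13780) = (-21192 - 11892)/(7396/87 + 13780) = -33084/(7396*(1/87) + 13780) = -33084/(7396/87 + 13780) = -33084/1206256/87 = -33084*87/1206256 = -719577/301564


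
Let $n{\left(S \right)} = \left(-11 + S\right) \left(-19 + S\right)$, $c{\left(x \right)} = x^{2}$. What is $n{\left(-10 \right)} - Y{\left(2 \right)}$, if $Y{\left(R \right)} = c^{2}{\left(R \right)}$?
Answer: $593$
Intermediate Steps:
$n{\left(S \right)} = \left(-19 + S\right) \left(-11 + S\right)$
$Y{\left(R \right)} = R^{4}$ ($Y{\left(R \right)} = \left(R^{2}\right)^{2} = R^{4}$)
$n{\left(-10 \right)} - Y{\left(2 \right)} = \left(209 + \left(-10\right)^{2} - -300\right) - 2^{4} = \left(209 + 100 + 300\right) - 16 = 609 - 16 = 593$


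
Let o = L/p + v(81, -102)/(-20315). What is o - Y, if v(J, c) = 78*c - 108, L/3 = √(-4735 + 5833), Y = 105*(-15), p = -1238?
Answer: 32004189/20315 - 9*√122/1238 ≈ 1575.3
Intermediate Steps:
Y = -1575
L = 9*√122 (L = 3*√(-4735 + 5833) = 3*√1098 = 3*(3*√122) = 9*√122 ≈ 99.408)
v(J, c) = -108 + 78*c
o = 8064/20315 - 9*√122/1238 (o = (9*√122)/(-1238) + (-108 + 78*(-102))/(-20315) = (9*√122)*(-1/1238) + (-108 - 7956)*(-1/20315) = -9*√122/1238 - 8064*(-1/20315) = -9*√122/1238 + 8064/20315 = 8064/20315 - 9*√122/1238 ≈ 0.31665)
o - Y = (8064/20315 - 9*√122/1238) - 1*(-1575) = (8064/20315 - 9*√122/1238) + 1575 = 32004189/20315 - 9*√122/1238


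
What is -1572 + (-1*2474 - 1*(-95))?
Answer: -3951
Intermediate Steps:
-1572 + (-1*2474 - 1*(-95)) = -1572 + (-2474 + 95) = -1572 - 2379 = -3951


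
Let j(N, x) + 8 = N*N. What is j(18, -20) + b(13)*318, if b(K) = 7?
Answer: 2542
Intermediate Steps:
j(N, x) = -8 + N² (j(N, x) = -8 + N*N = -8 + N²)
j(18, -20) + b(13)*318 = (-8 + 18²) + 7*318 = (-8 + 324) + 2226 = 316 + 2226 = 2542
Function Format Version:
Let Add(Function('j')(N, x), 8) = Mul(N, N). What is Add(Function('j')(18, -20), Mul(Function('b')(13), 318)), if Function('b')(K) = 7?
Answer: 2542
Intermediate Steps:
Function('j')(N, x) = Add(-8, Pow(N, 2)) (Function('j')(N, x) = Add(-8, Mul(N, N)) = Add(-8, Pow(N, 2)))
Add(Function('j')(18, -20), Mul(Function('b')(13), 318)) = Add(Add(-8, Pow(18, 2)), Mul(7, 318)) = Add(Add(-8, 324), 2226) = Add(316, 2226) = 2542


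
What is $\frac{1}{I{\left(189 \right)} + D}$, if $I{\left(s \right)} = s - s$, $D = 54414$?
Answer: $\frac{1}{54414} \approx 1.8378 \cdot 10^{-5}$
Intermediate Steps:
$I{\left(s \right)} = 0$
$\frac{1}{I{\left(189 \right)} + D} = \frac{1}{0 + 54414} = \frac{1}{54414}$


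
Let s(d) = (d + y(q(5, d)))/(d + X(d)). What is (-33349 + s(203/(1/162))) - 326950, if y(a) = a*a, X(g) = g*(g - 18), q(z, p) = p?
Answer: -11842634944/32869 ≈ -3.6030e+5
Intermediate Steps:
X(g) = g*(-18 + g)
y(a) = a**2
s(d) = (d + d**2)/(d + d*(-18 + d))
(-33349 + s(203/(1/162))) - 326950 = (-33349 + (1 + 203/(1/162))/(-17 + 203/(1/162))) - 326950 = (-33349 + (1 + 203*162)/(-17 + 203*162)) - 326950 = (-33349 + (1 + 32886)/(-17 + 32886)) - 326950 = (-33349 + 32887/32869) - 326950 = -1096115394/32869 - 326950 = -11842634944/32869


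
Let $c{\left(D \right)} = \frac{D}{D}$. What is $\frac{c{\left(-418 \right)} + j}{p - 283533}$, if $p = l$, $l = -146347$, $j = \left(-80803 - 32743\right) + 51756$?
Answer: $\frac{61789}{429880} \approx 0.14374$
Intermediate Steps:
$c{\left(D \right)} = 1$
$j = -61790$ ($j = -113546 + 51756 = -61790$)
$p = -146347$
$\frac{c{\left(-418 \right)} + j}{p - 283533} = \frac{1 - 61790}{-146347 - 283533} = - \frac{61789}{-429880} = \left(-61789\right) \left(- \frac{1}{429880}\right) = \frac{61789}{429880}$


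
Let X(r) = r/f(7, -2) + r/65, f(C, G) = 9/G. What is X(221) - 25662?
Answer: -1156847/45 ≈ -25708.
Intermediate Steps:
X(r) = -121*r/585 (X(r) = r/((9/(-2))) + r/65 = r/((9*(-½))) + r*(1/65) = r/(-9/2) + r/65 = r*(-2/9) + r/65 = -2*r/9 + r/65 = -121*r/585)
X(221) - 25662 = -121/585*221 - 25662 = -2057/45 - 25662 = -1156847/45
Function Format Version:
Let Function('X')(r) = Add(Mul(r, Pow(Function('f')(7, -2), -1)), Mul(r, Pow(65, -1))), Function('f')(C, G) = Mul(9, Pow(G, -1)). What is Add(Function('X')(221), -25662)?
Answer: Rational(-1156847, 45) ≈ -25708.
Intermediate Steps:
Function('X')(r) = Mul(Rational(-121, 585), r) (Function('X')(r) = Add(Mul(r, Pow(Mul(9, Pow(-2, -1)), -1)), Mul(r, Pow(65, -1))) = Add(Mul(r, Pow(Mul(9, Rational(-1, 2)), -1)), Mul(r, Rational(1, 65))) = Add(Mul(r, Pow(Rational(-9, 2), -1)), Mul(Rational(1, 65), r)) = Add(Mul(r, Rational(-2, 9)), Mul(Rational(1, 65), r)) = Add(Mul(Rational(-2, 9), r), Mul(Rational(1, 65), r)) = Mul(Rational(-121, 585), r))
Add(Function('X')(221), -25662) = Add(Mul(Rational(-121, 585), 221), -25662) = Add(Rational(-2057, 45), -25662) = Rational(-1156847, 45)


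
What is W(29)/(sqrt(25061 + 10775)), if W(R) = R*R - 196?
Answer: 645*sqrt(31)/1054 ≈ 3.4072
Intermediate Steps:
W(R) = -196 + R**2 (W(R) = R**2 - 196 = -196 + R**2)
W(29)/(sqrt(25061 + 10775)) = (-196 + 29**2)/(sqrt(25061 + 10775)) = (-196 + 841)/(sqrt(35836)) = 645/((34*sqrt(31))) = 645*(sqrt(31)/1054) = 645*sqrt(31)/1054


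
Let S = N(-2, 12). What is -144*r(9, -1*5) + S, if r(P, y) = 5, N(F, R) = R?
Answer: -708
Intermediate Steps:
S = 12
-144*r(9, -1*5) + S = -144*5 + 12 = -720 + 12 = -708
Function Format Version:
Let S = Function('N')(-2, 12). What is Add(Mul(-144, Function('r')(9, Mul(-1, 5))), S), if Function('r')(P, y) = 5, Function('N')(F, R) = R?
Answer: -708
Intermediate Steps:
S = 12
Add(Mul(-144, Function('r')(9, Mul(-1, 5))), S) = Add(Mul(-144, 5), 12) = Add(-720, 12) = -708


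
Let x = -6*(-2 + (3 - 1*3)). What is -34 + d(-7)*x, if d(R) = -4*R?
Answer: 302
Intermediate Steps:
x = 12 (x = -6*(-2 + (3 - 3)) = -6*(-2 + 0) = -6*(-2) = 12)
-34 + d(-7)*x = -34 - 4*(-7)*12 = -34 + 28*12 = -34 + 336 = 302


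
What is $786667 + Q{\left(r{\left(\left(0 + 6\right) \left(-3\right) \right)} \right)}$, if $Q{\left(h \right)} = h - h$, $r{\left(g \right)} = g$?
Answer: $786667$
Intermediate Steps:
$Q{\left(h \right)} = 0$
$786667 + Q{\left(r{\left(\left(0 + 6\right) \left(-3\right) \right)} \right)} = 786667 + 0 = 786667$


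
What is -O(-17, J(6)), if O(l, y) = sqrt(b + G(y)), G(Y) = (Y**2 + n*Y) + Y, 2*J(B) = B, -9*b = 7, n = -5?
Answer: -I*sqrt(34)/3 ≈ -1.9437*I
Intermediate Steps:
b = -7/9 (b = -1/9*7 = -7/9 ≈ -0.77778)
J(B) = B/2
G(Y) = Y**2 - 4*Y (G(Y) = (Y**2 - 5*Y) + Y = Y**2 - 4*Y)
O(l, y) = sqrt(-7/9 + y*(-4 + y))
-O(-17, J(6)) = -sqrt(-7 + 9*((1/2)*6)*(-4 + (1/2)*6))/3 = -sqrt(-7 + 9*3*(-4 + 3))/3 = -sqrt(-7 + 9*3*(-1))/3 = -sqrt(-7 - 27)/3 = -sqrt(-34)/3 = -I*sqrt(34)/3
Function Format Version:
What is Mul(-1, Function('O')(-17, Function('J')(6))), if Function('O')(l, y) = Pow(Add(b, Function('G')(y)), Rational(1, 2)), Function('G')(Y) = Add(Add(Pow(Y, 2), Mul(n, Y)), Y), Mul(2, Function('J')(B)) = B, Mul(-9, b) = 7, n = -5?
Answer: Mul(Rational(-1, 3), I, Pow(34, Rational(1, 2))) ≈ Mul(-1.9437, I)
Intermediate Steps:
b = Rational(-7, 9) (b = Mul(Rational(-1, 9), 7) = Rational(-7, 9) ≈ -0.77778)
Function('J')(B) = Mul(Rational(1, 2), B)
Function('G')(Y) = Add(Pow(Y, 2), Mul(-4, Y)) (Function('G')(Y) = Add(Add(Pow(Y, 2), Mul(-5, Y)), Y) = Add(Pow(Y, 2), Mul(-4, Y)))
Function('O')(l, y) = Pow(Add(Rational(-7, 9), Mul(y, Add(-4, y))), Rational(1, 2))
Mul(-1, Function('O')(-17, Function('J')(6))) = Mul(-1, Mul(Rational(1, 3), Pow(Add(-7, Mul(9, Mul(Rational(1, 2), 6), Add(-4, Mul(Rational(1, 2), 6)))), Rational(1, 2)))) = Mul(-1, Mul(Rational(1, 3), Pow(Add(-7, Mul(9, 3, Add(-4, 3))), Rational(1, 2)))) = Mul(-1, Mul(Rational(1, 3), Pow(Add(-7, Mul(9, 3, -1)), Rational(1, 2)))) = Mul(-1, Mul(Rational(1, 3), Pow(Add(-7, -27), Rational(1, 2)))) = Mul(-1, Mul(Rational(1, 3), Pow(-34, Rational(1, 2)))) = Mul(-1, Mul(Rational(1, 3), Mul(I, Pow(34, Rational(1, 2))))) = Mul(-1, Mul(Rational(1, 3), I, Pow(34, Rational(1, 2)))) = Mul(Rational(-1, 3), I, Pow(34, Rational(1, 2)))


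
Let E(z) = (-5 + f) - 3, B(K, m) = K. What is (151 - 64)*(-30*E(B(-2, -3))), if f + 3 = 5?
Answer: 15660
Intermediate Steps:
f = 2 (f = -3 + 5 = 2)
E(z) = -6 (E(z) = (-5 + 2) - 3 = -3 - 3 = -6)
(151 - 64)*(-30*E(B(-2, -3))) = (151 - 64)*(-30*(-6)) = 87*180 = 15660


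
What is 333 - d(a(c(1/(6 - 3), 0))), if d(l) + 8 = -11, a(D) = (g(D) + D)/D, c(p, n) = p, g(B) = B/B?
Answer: 352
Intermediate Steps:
g(B) = 1
a(D) = (1 + D)/D
d(l) = -19 (d(l) = -8 - 11 = -19)
333 - d(a(c(1/(6 - 3), 0))) = 333 - 1*(-19) = 333 + 19 = 352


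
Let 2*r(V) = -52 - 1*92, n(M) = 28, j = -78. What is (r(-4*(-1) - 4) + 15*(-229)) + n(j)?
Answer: -3479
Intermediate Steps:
r(V) = -72 (r(V) = (-52 - 1*92)/2 = (-52 - 92)/2 = (½)*(-144) = -72)
(r(-4*(-1) - 4) + 15*(-229)) + n(j) = (-72 + 15*(-229)) + 28 = (-72 - 3435) + 28 = -3507 + 28 = -3479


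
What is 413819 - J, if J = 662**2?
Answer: -24425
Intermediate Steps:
J = 438244
413819 - J = 413819 - 1*438244 = 413819 - 438244 = -24425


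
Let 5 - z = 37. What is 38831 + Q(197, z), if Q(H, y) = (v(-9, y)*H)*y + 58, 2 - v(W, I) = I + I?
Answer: -377175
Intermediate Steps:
z = -32 (z = 5 - 1*37 = 5 - 37 = -32)
v(W, I) = 2 - 2*I (v(W, I) = 2 - (I + I) = 2 - 2*I)
Q(H, y) = 58 + H*y*(2 - 2*y) (Q(H, y) = ((2 - 2*y)*H)*y + 58 = (H*(2 - 2*y))*y + 58 = H*y*(2 - 2*y) + 58 = 58 + H*y*(2 - 2*y))
38831 + Q(197, z) = 38831 + (58 - 2*197*(-32)*(-1 - 32)) = 38831 + (58 - 2*197*(-32)*(-33)) = 38831 + (58 - 416064) = 38831 - 416006 = -377175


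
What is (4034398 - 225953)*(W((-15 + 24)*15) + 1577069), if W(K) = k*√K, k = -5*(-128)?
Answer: 6006180547705 + 7312214400*√15 ≈ 6.0345e+12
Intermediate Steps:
k = 640
W(K) = 640*√K
(4034398 - 225953)*(W((-15 + 24)*15) + 1577069) = (4034398 - 225953)*(640*√((-15 + 24)*15) + 1577069) = 3808445*(640*√(9*15) + 1577069) = 3808445*(640*√135 + 1577069) = 3808445*(640*(3*√15) + 1577069) = 3808445*(1920*√15 + 1577069) = 3808445*(1577069 + 1920*√15) = 6006180547705 + 7312214400*√15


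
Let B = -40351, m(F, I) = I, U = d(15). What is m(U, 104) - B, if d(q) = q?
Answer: 40455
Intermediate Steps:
U = 15
m(U, 104) - B = 104 - 1*(-40351) = 104 + 40351 = 40455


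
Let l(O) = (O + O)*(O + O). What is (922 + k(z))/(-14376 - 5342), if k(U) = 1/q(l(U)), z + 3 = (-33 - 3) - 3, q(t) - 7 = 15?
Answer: -20285/433796 ≈ -0.046762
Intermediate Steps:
l(O) = 4*O² (l(O) = (2*O)*(2*O) = 4*O²)
q(t) = 22 (q(t) = 7 + 15 = 22)
z = -42 (z = -3 + ((-33 - 3) - 3) = -3 + (-36 - 3) = -3 - 39 = -42)
k(U) = 1/22
(922 + k(z))/(-14376 - 5342) = (922 + 1/22)/(-14376 - 5342) = (20285/22)/(-19718) = (20285/22)*(-1/19718) = -20285/433796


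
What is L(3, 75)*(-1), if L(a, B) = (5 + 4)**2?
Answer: -81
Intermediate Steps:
L(a, B) = 81 (L(a, B) = 9**2 = 81)
L(3, 75)*(-1) = 81*(-1) = -81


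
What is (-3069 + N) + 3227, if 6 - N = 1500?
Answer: -1336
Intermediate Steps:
N = -1494 (N = 6 - 1*1500 = 6 - 1500 = -1494)
(-3069 + N) + 3227 = (-3069 - 1494) + 3227 = -4563 + 3227 = -1336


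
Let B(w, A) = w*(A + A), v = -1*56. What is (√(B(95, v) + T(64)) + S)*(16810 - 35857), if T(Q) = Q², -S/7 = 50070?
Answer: 6675783030 - 76188*I*√409 ≈ 6.6758e+9 - 1.5408e+6*I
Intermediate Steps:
S = -350490 (S = -7*50070 = -350490)
v = -56
B(w, A) = 2*A*w (B(w, A) = w*(2*A) = 2*A*w)
(√(B(95, v) + T(64)) + S)*(16810 - 35857) = (√(2*(-56)*95 + 64²) - 350490)*(16810 - 35857) = (√(-10640 + 4096) - 350490)*(-19047) = (√(-6544) - 350490)*(-19047) = (4*I*√409 - 350490)*(-19047) = (-350490 + 4*I*√409)*(-19047) = 6675783030 - 76188*I*√409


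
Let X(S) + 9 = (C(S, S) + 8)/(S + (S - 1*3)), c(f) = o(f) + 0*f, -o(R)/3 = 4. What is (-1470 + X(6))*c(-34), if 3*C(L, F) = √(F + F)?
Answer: 53212/3 - 8*√3/9 ≈ 17736.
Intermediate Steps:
o(R) = -12 (o(R) = -3*4 = -12)
C(L, F) = √2*√F/3 (C(L, F) = √(F + F)/3 = √(2*F)/3 = (√2*√F)/3 = √2*√F/3)
c(f) = -12 (c(f) = -12 + 0*f = -12 + 0 = -12)
X(S) = -9 + (8 + √2*√S/3)/(-3 + 2*S) (X(S) = -9 + (√2*√S/3 + 8)/(S + (S - 1*3)) = -9 + (8 + √2*√S/3)/(S + (S - 3)) = -9 + (8 + √2*√S/3)/(S + (-3 + S)) = -9 + (8 + √2*√S/3)/(-3 + 2*S))
(-1470 + X(6))*c(-34) = (-1470 + (105 - 54*6 + √2*√6)/(3*(-3 + 2*6)))*(-12) = (-1470 + (105 - 324 + 2*√3)/(3*(-3 + 12)))*(-12) = (-1470 + (⅓)*(-219 + 2*√3)/9)*(-12) = (-1470 + (⅓)*(⅑)*(-219 + 2*√3))*(-12) = (-1470 + (-73/9 + 2*√3/27))*(-12) = (-13303/9 + 2*√3/27)*(-12) = 53212/3 - 8*√3/9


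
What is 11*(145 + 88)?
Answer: 2563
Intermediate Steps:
11*(145 + 88) = 11*233 = 2563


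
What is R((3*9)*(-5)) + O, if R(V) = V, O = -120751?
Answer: -120886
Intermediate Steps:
R((3*9)*(-5)) + O = (3*9)*(-5) - 120751 = 27*(-5) - 120751 = -135 - 120751 = -120886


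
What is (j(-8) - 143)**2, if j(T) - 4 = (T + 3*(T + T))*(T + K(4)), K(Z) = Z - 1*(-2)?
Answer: 729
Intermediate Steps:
K(Z) = 2 + Z (K(Z) = Z + 2 = 2 + Z)
j(T) = 4 + 7*T*(6 + T) (j(T) = 4 + (T + 3*(T + T))*(T + (2 + 4)) = 4 + (T + 3*(2*T))*(T + 6) = 4 + (T + 6*T)*(6 + T) = 4 + (7*T)*(6 + T) = 4 + 7*T*(6 + T))
(j(-8) - 143)**2 = ((4 + 7*(-8)**2 + 42*(-8)) - 143)**2 = ((4 + 7*64 - 336) - 143)**2 = ((4 + 448 - 336) - 143)**2 = (116 - 143)**2 = (-27)**2 = 729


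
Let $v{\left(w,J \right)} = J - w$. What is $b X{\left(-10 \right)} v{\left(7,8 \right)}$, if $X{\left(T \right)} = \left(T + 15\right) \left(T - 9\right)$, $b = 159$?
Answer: $-15105$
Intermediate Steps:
$X{\left(T \right)} = \left(-9 + T\right) \left(15 + T\right)$ ($X{\left(T \right)} = \left(15 + T\right) \left(-9 + T\right) = \left(-9 + T\right) \left(15 + T\right)$)
$b X{\left(-10 \right)} v{\left(7,8 \right)} = 159 \left(-135 + \left(-10\right)^{2} + 6 \left(-10\right)\right) \left(8 - 7\right) = 159 \left(-135 + 100 - 60\right) \left(8 - 7\right) = 159 \left(-95\right) 1 = \left(-15105\right) 1 = -15105$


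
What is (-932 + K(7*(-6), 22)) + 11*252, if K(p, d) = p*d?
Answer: 916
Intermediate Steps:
K(p, d) = d*p
(-932 + K(7*(-6), 22)) + 11*252 = (-932 + 22*(7*(-6))) + 11*252 = (-932 + 22*(-42)) + 2772 = (-932 - 924) + 2772 = -1856 + 2772 = 916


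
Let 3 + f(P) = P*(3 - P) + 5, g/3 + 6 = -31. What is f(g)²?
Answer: 160073104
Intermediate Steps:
g = -111 (g = -18 + 3*(-31) = -18 - 93 = -111)
f(P) = 2 + P*(3 - P) (f(P) = -3 + (P*(3 - P) + 5) = -3 + (5 + P*(3 - P)) = 2 + P*(3 - P))
f(g)² = (2 - 1*(-111)² + 3*(-111))² = (2 - 1*12321 - 333)² = (2 - 12321 - 333)² = (-12652)² = 160073104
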